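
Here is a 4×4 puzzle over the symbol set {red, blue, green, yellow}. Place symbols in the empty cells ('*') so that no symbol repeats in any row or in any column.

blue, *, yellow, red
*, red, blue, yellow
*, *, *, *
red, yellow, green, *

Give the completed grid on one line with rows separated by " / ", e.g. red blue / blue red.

(r1,c2) = green
(r2,c1) = green
(r3,c1) = yellow
(r3,c2) = blue
(r3,c3) = red
(r3,c4) = green
(r4,c4) = blue

blue green yellow red / green red blue yellow / yellow blue red green / red yellow green blue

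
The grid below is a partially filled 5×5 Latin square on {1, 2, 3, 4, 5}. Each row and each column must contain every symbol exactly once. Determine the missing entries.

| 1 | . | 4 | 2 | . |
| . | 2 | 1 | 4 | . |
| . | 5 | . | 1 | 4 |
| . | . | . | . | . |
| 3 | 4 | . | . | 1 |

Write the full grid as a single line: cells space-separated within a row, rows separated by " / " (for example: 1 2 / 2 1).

1 3 4 2 5 / 5 2 1 4 3 / 2 5 3 1 4 / 4 1 5 3 2 / 3 4 2 5 1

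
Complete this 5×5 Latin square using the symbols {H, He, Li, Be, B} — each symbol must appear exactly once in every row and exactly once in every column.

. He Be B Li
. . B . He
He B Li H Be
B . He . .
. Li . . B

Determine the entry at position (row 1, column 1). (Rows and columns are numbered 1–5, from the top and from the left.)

(r1,c1) = H

H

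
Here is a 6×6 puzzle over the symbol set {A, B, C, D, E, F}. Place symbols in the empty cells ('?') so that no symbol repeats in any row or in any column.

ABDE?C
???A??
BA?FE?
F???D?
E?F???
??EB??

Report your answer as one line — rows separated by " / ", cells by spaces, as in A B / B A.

A B D E F C / D F B A C E / B A C F E D / F E A C D B / E C F D B A / C D E B A F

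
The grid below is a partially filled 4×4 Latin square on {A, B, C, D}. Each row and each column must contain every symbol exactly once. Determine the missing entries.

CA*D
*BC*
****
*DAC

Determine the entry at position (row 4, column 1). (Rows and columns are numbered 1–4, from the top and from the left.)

B

(r1,c3) = B
(r2,c4) = A
(r3,c2) = C
(r3,c3) = D
(r3,c4) = B
(r4,c1) = B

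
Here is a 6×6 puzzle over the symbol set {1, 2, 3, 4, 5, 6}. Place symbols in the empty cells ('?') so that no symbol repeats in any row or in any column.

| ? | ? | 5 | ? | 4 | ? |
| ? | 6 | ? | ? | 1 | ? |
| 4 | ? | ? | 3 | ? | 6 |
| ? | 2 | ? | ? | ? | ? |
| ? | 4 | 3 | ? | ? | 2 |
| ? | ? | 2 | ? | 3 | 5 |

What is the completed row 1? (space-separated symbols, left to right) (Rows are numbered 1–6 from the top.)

Cell (r2,c3): row 2 has {1,6}; column 3 has {2,3,5} → 4.
Cell (r2,c6): row 2 has {1,4,6}; column 6 has {2,5,6} → 3.
Cell (r3,c3): row 3 has {3,4,6}; column 3 has {2,3,4,5} → 1.
Cell (r4,c3): row 4 has {2}; column 3 has {1,2,3,4,5} → 6.
Cell (r4,c5): row 4 has {2,6}; column 5 has {1,3,4} → 5.
Cell (r5,c5): row 5 has {2,3,4}; column 5 has {1,3,4,5} → 6.
Cell (r6,c2): row 6 has {2,3,5}; column 2 has {2,4,6} → 1.
Cell (r1,c2): row 1 has {4,5}; column 2 has {1,2,4,6} → 3.
Cell (r1,c6): row 1 has {3,4,5}; column 6 has {2,3,5,6} → 1.
Cell (r3,c2): row 3 has {1,3,4,6}; column 2 has {1,2,3,4,6} → 5.
Cell (r3,c5): row 3 has {1,3,4,5,6}; column 5 has {1,3,4,5,6} → 2.
Cell (r4,c6): row 4 has {2,5,6}; column 6 has {1,2,3,5,6} → 4.
Cell (r6,c1): row 6 has {1,2,3,5}; column 1 has {4} → 6.
Cell (r6,c4): row 6 has {1,2,3,5,6}; column 4 has {3} → 4.
Cell (r1,c1): row 1 has {1,3,4,5}; column 1 has {4,6} → 2.
Cell (r1,c4): row 1 has {1,2,3,4,5}; column 4 has {3,4} → 6.

2 3 5 6 4 1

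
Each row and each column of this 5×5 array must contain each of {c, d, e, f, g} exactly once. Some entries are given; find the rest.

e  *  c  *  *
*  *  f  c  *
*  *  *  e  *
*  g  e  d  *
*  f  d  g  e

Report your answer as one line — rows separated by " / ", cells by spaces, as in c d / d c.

(r1,c2): row 1 has {c,e}; column 2 has {f,g}, so it must be d.
(r1,c4): row 1 has {c,d,e}; column 4 has {c,d,e,g}, so it must be f.
(r1,c5): row 1 has {c,d,e,f}; column 5 has {e}, so it must be g.
(r2,c2): row 2 has {c,f}; column 2 has {d,f,g}, so it must be e.
(r2,c5): row 2 has {c,e,f}; column 5 has {e,g}, so it must be d.
(r3,c2): row 3 has {e}; column 2 has {d,e,f,g}, so it must be c.
(r3,c3): row 3 has {c,e}; column 3 has {c,d,e,f}, so it must be g.
(r3,c5): row 3 has {c,e,g}; column 5 has {d,e,g}, so it must be f.
(r4,c5): row 4 has {d,e,g}; column 5 has {d,e,f,g}, so it must be c.
(r5,c1): row 5 has {d,e,f,g}; column 1 has {e}, so it must be c.
(r2,c1): row 2 has {c,d,e,f}; column 1 has {c,e}, so it must be g.
(r3,c1): row 3 has {c,e,f,g}; column 1 has {c,e,g}, so it must be d.
(r4,c1): row 4 has {c,d,e,g}; column 1 has {c,d,e,g}, so it must be f.

e d c f g / g e f c d / d c g e f / f g e d c / c f d g e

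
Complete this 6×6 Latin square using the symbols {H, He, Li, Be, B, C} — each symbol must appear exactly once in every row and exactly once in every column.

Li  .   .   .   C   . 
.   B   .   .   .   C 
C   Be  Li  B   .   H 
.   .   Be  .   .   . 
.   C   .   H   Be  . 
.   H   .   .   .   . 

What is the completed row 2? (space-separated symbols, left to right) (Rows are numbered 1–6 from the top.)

Be B He Li H C

row 1 has {Li,C}; column 2 has {H,Be,B,C} — only He is left for (r1,c2).
row 1 has {He,Li,C}; column 4 has {H,B} — only Be is left for (r1,c4).
row 1 has {He,Li,Be,C}; column 6 has {H,C} — only B is left for (r1,c6).
row 3 has {H,Li,Be,B,C}; column 5 has {Be,C} — only He is left for (r3,c5).
row 4 has {Be}; column 2 has {H,He,Be,B,C} — only Li is left for (r4,c2).
row 4 has {Li,Be}; column 6 has {H,B,C} — only He is left for (r4,c6).
row 5 has {H,Be,C}; column 6 has {H,He,B,C} — only Li is left for (r5,c6).
row 6 has {H}; column 6 has {H,He,Li,B,C} — only Be is left for (r6,c6).
row 1 has {He,Li,Be,B,C}; column 3 has {Li,Be} — only H is left for (r1,c3).
row 2 has {B,C}; column 3 has {H,Li,Be} — only He is left for (r2,c3).
row 2 has {He,B,C}; column 4 has {H,Be,B} — only Li is left for (r2,c4).
row 2 has {He,Li,B,C}; column 5 has {He,Be,C} — only H is left for (r2,c5).
row 4 has {He,Li,Be}; column 4 has {H,Li,Be,B} — only C is left for (r4,c4).
row 4 has {He,Li,Be,C}; column 5 has {H,He,Be,C} — only B is left for (r4,c5).
row 5 has {H,Li,Be,C}; column 3 has {H,He,Li,Be} — only B is left for (r5,c3).
row 6 has {H,Be}; column 3 has {H,He,Li,Be,B} — only C is left for (r6,c3).
row 6 has {H,Be,C}; column 4 has {H,Li,Be,B,C} — only He is left for (r6,c4).
row 6 has {H,He,Be,C}; column 5 has {H,He,Be,B,C} — only Li is left for (r6,c5).
row 2 has {H,He,Li,B,C}; column 1 has {Li,C} — only Be is left for (r2,c1).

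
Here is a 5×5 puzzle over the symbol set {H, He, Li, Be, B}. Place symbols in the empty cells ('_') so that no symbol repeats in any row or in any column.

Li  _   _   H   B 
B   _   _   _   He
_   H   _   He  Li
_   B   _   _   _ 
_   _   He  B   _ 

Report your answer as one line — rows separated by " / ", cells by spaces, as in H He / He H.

Li He Be H B / B Be H Li He / Be H B He Li / He B Li Be H / H Li He B Be

(r1,c3) = Be
(r3,c1) = Be
(r3,c3) = B
(r5,c1) = H
(r5,c5) = Be
(r1,c2) = He
(r4,c1) = He
(r4,c5) = H
(r5,c2) = Li
(r2,c2) = Be
(r2,c4) = Li
(r4,c3) = Li
(r4,c4) = Be
(r2,c3) = H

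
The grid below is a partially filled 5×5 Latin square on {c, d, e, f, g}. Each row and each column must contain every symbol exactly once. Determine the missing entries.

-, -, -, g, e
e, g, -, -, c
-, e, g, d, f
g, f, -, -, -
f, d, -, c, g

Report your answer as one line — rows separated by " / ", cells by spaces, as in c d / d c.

(r1,c2) = c
(r2,c4) = f
(r3,c1) = c
(r4,c4) = e
(r4,c5) = d
(r5,c3) = e
(r1,c1) = d
(r1,c3) = f
(r2,c3) = d
(r4,c3) = c

d c f g e / e g d f c / c e g d f / g f c e d / f d e c g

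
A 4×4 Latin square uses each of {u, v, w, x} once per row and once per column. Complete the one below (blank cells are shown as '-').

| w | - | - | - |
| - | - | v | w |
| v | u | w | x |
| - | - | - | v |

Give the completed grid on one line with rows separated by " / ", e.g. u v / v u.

w v x u / u x v w / v u w x / x w u v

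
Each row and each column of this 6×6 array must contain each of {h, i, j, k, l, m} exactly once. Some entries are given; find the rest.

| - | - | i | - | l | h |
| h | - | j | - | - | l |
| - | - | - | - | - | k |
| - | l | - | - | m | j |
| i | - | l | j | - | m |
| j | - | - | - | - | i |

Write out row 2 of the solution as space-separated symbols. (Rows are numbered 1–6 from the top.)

h k j m i l

(r4,c1) = k
(r4,c3) = h
(r4,c4) = i
(r1,c1) = m
(r1,c4) = k
(r2,c4) = m
(r3,c1) = l
(r3,c3) = m
(r3,c4) = h
(r6,c3) = k
(r6,c4) = l
(r6,c5) = h
(r1,c2) = j
(r3,c2) = i
(r3,c5) = j
(r5,c5) = k
(r6,c2) = m
(r2,c2) = k
(r2,c5) = i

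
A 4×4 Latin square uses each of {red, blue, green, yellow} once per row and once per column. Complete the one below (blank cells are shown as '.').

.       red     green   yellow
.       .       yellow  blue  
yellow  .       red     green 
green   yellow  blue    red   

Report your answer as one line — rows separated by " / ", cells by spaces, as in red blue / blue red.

(r1,c1) = blue
(r2,c1) = red
(r2,c2) = green
(r3,c2) = blue

blue red green yellow / red green yellow blue / yellow blue red green / green yellow blue red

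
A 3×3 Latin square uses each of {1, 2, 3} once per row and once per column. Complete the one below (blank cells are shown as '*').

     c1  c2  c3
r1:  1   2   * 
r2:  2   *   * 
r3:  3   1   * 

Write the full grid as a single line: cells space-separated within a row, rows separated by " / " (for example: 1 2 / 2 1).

1 2 3 / 2 3 1 / 3 1 2

(r1,c3) = 3
(r2,c2) = 3
(r2,c3) = 1
(r3,c3) = 2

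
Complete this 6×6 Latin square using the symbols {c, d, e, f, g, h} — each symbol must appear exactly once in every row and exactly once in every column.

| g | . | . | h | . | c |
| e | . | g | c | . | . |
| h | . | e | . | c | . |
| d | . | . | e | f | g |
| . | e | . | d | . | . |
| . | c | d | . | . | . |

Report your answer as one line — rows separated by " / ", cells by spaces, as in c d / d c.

(r1,c3) = f
(r4,c2) = h
(r4,c3) = c
(r5,c3) = h
(r5,c5) = g
(r5,c6) = f
(r6,c1) = f
(r6,c4) = g
(r1,c2) = d
(r1,c5) = e
(r2,c2) = f
(r3,c2) = g
(r3,c4) = f
(r3,c6) = d
(r5,c1) = c
(r6,c5) = h
(r6,c6) = e
(r2,c5) = d
(r2,c6) = h

g d f h e c / e f g c d h / h g e f c d / d h c e f g / c e h d g f / f c d g h e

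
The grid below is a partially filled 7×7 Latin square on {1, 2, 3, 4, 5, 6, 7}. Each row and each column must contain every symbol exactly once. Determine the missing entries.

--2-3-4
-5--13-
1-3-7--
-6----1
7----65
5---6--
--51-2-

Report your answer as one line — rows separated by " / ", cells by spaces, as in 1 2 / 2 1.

(r1,c1): row 1 has {2,3,4}; column 1 has {1,5,7}, so it must be 6.
(r7,c5): row 7 has {1,2,5}; column 5 has {1,3,6,7}, so it must be 4.
(r5,c5): row 5 has {5,6,7}; column 5 has {1,3,4,6,7}, so it must be 2.
(r7,c1): row 7 has {1,2,4,5}; column 1 has {1,5,6,7}, so it must be 3.
(r7,c2): row 7 has {1,2,3,4,5}; column 2 has {5,6}, so it must be 7.
(r7,c7): row 7 has {1,2,3,4,5,7}; column 7 has {1,4,5}, so it must be 6.
(r1,c2): row 1 has {2,3,4,6}; column 2 has {5,6,7}, so it must be 1.
(r3,c7): row 3 has {1,3,7}; column 7 has {1,4,5,6}, so it must be 2.
(r4,c5): row 4 has {1,6}; column 5 has {1,2,3,4,6,7}, so it must be 5.
(r2,c7): row 2 has {1,3,5}; column 7 has {1,2,4,5,6}, so it must be 7.
(r3,c2): row 3 has {1,2,3,7}; column 2 has {1,5,6,7}, so it must be 4.
(r3,c6): row 3 has {1,2,3,4,7}; column 6 has {2,3,6}, so it must be 5.
(r5,c2): row 5 has {2,5,6,7}; column 2 has {1,4,5,6,7}, so it must be 3.
(r5,c4): row 5 has {2,3,5,6,7}; column 4 has {1}, so it must be 4.
(r6,c2): row 6 has {5,6}; column 2 has {1,3,4,5,6,7}, so it must be 2.
(r6,c7): row 6 has {2,5,6}; column 7 has {1,2,4,5,6,7}, so it must be 3.
(r1,c6): row 1 has {1,2,3,4,6}; column 6 has {2,3,5,6}, so it must be 7.
(r3,c4): row 3 has {1,2,3,4,5,7}; column 4 has {1,4}, so it must be 6.
(r4,c6): row 4 has {1,5,6}; column 6 has {2,3,5,6,7}, so it must be 4.
(r5,c3): row 5 has {2,3,4,5,6,7}; column 3 has {2,3,5}, so it must be 1.
(r6,c4): row 6 has {2,3,5,6}; column 4 has {1,4,6}, so it must be 7.
(r6,c6): row 6 has {2,3,5,6,7}; column 6 has {2,3,4,5,6,7}, so it must be 1.
(r1,c4): row 1 has {1,2,3,4,6,7}; column 4 has {1,4,6,7}, so it must be 5.
(r2,c4): row 2 has {1,3,5,7}; column 4 has {1,4,5,6,7}, so it must be 2.
(r4,c1): row 4 has {1,4,5,6}; column 1 has {1,3,5,6,7}, so it must be 2.
(r4,c3): row 4 has {1,2,4,5,6}; column 3 has {1,2,3,5}, so it must be 7.
(r4,c4): row 4 has {1,2,4,5,6,7}; column 4 has {1,2,4,5,6,7}, so it must be 3.
(r6,c3): row 6 has {1,2,3,5,6,7}; column 3 has {1,2,3,5,7}, so it must be 4.
(r2,c1): row 2 has {1,2,3,5,7}; column 1 has {1,2,3,5,6,7}, so it must be 4.
(r2,c3): row 2 has {1,2,3,4,5,7}; column 3 has {1,2,3,4,5,7}, so it must be 6.

6 1 2 5 3 7 4 / 4 5 6 2 1 3 7 / 1 4 3 6 7 5 2 / 2 6 7 3 5 4 1 / 7 3 1 4 2 6 5 / 5 2 4 7 6 1 3 / 3 7 5 1 4 2 6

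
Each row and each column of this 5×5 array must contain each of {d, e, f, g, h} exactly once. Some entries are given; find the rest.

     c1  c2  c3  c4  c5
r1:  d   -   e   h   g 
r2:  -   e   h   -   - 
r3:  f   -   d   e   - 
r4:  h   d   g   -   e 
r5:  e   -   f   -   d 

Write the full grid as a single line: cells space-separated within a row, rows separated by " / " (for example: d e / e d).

d f e h g / g e h d f / f g d e h / h d g f e / e h f g d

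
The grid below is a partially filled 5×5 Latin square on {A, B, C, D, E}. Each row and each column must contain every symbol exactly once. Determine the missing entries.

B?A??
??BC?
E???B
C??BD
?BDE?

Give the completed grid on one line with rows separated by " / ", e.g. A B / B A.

B C A D E / D E B C A / E D C A B / C A E B D / A B D E C

At row 1, column 4: row 1 has {A,B}; column 4 has {B,C,E}; that leaves D.
At row 3, column 3: row 3 has {B,E}; column 3 has {A,B,D}; that leaves C.
At row 3, column 4: row 3 has {B,C,E}; column 4 has {B,C,D,E}; that leaves A.
At row 4, column 3: row 4 has {B,C,D}; column 3 has {A,B,C,D}; that leaves E.
At row 5, column 1: row 5 has {B,D,E}; column 1 has {B,C,E}; that leaves A.
At row 5, column 5: row 5 has {A,B,D,E}; column 5 has {B,D}; that leaves C.
At row 1, column 5: row 1 has {A,B,D}; column 5 has {B,C,D}; that leaves E.
At row 2, column 1: row 2 has {B,C}; column 1 has {A,B,C,E}; that leaves D.
At row 2, column 5: row 2 has {B,C,D}; column 5 has {B,C,D,E}; that leaves A.
At row 3, column 2: row 3 has {A,B,C,E}; column 2 has {B}; that leaves D.
At row 4, column 2: row 4 has {B,C,D,E}; column 2 has {B,D}; that leaves A.
At row 1, column 2: row 1 has {A,B,D,E}; column 2 has {A,B,D}; that leaves C.
At row 2, column 2: row 2 has {A,B,C,D}; column 2 has {A,B,C,D}; that leaves E.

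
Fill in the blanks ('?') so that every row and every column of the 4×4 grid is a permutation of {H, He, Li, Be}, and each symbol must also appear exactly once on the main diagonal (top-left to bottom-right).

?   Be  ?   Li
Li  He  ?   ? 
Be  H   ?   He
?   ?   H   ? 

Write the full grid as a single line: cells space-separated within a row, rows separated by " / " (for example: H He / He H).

H Be He Li / Li He Be H / Be H Li He / He Li H Be

(r1,c1) = H
(r1,c3) = He
(r2,c3) = Be
(r2,c4) = H
(r3,c3) = Li
(r4,c1) = He
(r4,c2) = Li
(r4,c4) = Be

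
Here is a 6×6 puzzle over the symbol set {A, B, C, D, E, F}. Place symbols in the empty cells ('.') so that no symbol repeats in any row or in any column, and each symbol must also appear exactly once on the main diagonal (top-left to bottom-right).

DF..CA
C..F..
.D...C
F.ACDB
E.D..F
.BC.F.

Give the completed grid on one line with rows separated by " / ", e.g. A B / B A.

D F E B C A / C A B F E D / B D F E A C / F E A C D B / E C D A B F / A B C D F E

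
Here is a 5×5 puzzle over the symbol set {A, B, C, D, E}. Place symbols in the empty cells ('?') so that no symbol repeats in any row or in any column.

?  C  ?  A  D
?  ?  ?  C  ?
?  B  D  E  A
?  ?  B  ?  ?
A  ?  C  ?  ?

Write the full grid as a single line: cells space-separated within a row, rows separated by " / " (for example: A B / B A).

B C E A D / D E A C B / C B D E A / E A B D C / A D C B E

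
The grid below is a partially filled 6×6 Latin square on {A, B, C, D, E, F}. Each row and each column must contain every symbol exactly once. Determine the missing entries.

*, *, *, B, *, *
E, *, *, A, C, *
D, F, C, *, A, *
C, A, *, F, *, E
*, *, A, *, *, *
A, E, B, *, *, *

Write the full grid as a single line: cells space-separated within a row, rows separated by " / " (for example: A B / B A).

F C E B D A / E B F A C D / D F C E A B / C A D F B E / B D A C E F / A E B D F C

(r1,c1): row 1 has {B}; column 1 has {A,C,D,E}, so it must be F.
(r3,c4): row 3 has {A,C,D,F}; column 4 has {A,B,F}, so it must be E.
(r3,c6): row 3 has {A,C,D,E,F}; column 6 has {E}, so it must be B.
(r4,c3): row 4 has {A,C,E,F}; column 3 has {A,B,C}, so it must be D.
(r4,c5): row 4 has {A,C,D,E,F}; column 5 has {A,C}, so it must be B.
(r5,c1): row 5 has {A}; column 1 has {A,C,D,E,F}, so it must be B.
(r1,c3): row 1 has {B,F}; column 3 has {A,B,C,D}, so it must be E.
(r1,c5): row 1 has {B,E,F}; column 5 has {A,B,C}, so it must be D.
(r2,c3): row 2 has {A,C,E}; column 3 has {A,B,C,D,E}, so it must be F.
(r2,c6): row 2 has {A,C,E,F}; column 6 has {B,E}, so it must be D.
(r6,c5): row 6 has {A,B,E}; column 5 has {A,B,C,D}, so it must be F.
(r6,c6): row 6 has {A,B,E,F}; column 6 has {B,D,E}, so it must be C.
(r1,c2): row 1 has {B,D,E,F}; column 2 has {A,E,F}, so it must be C.
(r1,c6): row 1 has {B,C,D,E,F}; column 6 has {B,C,D,E}, so it must be A.
(r2,c2): row 2 has {A,C,D,E,F}; column 2 has {A,C,E,F}, so it must be B.
(r5,c2): row 5 has {A,B}; column 2 has {A,B,C,E,F}, so it must be D.
(r5,c4): row 5 has {A,B,D}; column 4 has {A,B,E,F}, so it must be C.
(r5,c5): row 5 has {A,B,C,D}; column 5 has {A,B,C,D,F}, so it must be E.
(r5,c6): row 5 has {A,B,C,D,E}; column 6 has {A,B,C,D,E}, so it must be F.
(r6,c4): row 6 has {A,B,C,E,F}; column 4 has {A,B,C,E,F}, so it must be D.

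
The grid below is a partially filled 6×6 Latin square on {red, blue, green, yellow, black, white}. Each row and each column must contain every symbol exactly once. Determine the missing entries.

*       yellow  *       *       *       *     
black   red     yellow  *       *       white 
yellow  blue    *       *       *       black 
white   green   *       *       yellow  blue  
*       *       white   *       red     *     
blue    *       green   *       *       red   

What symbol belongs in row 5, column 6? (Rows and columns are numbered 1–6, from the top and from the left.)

(r1,c6) = green
(r3,c3) = red
(r4,c3) = black
(r4,c4) = red
(r5,c1) = green
(r5,c2) = black
(r5,c6) = yellow

yellow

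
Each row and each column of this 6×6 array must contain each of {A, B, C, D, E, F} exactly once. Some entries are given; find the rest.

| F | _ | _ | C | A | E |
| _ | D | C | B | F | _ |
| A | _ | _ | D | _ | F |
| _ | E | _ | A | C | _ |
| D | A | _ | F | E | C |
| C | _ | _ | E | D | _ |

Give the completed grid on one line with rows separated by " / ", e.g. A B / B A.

F B D C A E / E D C B F A / A C E D B F / B E F A C D / D A B F E C / C F A E D B

(r1,c2) = B
(r1,c3) = D
(r2,c1) = E
(r2,c6) = A
(r3,c2) = C
(r3,c5) = B
(r4,c1) = B
(r4,c3) = F
(r4,c6) = D
(r5,c3) = B
(r6,c2) = F
(r6,c3) = A
(r6,c6) = B
(r3,c3) = E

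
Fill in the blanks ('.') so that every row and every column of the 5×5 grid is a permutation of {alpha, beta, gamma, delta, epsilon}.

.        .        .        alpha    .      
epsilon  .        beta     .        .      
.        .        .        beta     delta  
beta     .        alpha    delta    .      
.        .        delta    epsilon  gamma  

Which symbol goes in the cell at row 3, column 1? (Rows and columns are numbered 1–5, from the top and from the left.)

gamma

row 2 has {beta,epsilon}; column 4 has {alpha,beta,delta,epsilon} — only gamma is left for (r2,c4).
row 2 has {beta,gamma,epsilon}; column 5 has {gamma,delta} — only alpha is left for (r2,c5).
row 4 has {alpha,beta,delta}; column 5 has {alpha,gamma,delta} — only epsilon is left for (r4,c5).
row 5 has {gamma,delta,epsilon}; column 1 has {beta,epsilon} — only alpha is left for (r5,c1).
row 5 has {alpha,gamma,delta,epsilon}; column 2 is empty so far — only beta is left for (r5,c2).
row 1 has {alpha}; column 5 has {alpha,gamma,delta,epsilon} — only beta is left for (r1,c5).
row 2 has {alpha,beta,gamma,epsilon}; column 2 has {beta} — only delta is left for (r2,c2).
row 3 has {beta,delta}; column 1 has {alpha,beta,epsilon} — only gamma is left for (r3,c1).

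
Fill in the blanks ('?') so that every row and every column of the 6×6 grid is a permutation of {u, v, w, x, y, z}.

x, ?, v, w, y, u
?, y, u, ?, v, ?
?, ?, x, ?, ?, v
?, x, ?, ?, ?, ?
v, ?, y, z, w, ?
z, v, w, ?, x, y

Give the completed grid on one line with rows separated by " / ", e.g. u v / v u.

x z v w y u / w y u x v z / u w x y z v / y x z v u w / v u y z w x / z v w u x y

At row 1, column 2: row 1 has {u,v,w,x,y}; column 2 has {v,x,y}; that leaves z.
At row 2, column 1: row 2 has {u,v,y}; column 1 has {v,x,z}; that leaves w.
At row 2, column 4: row 2 has {u,v,w,y}; column 4 has {w,z}; that leaves x.
At row 2, column 6: row 2 has {u,v,w,x,y}; column 6 has {u,v,y}; that leaves z.
At row 4, column 3: row 4 has {x}; column 3 has {u,v,w,x,y}; that leaves z.
At row 4, column 5: row 4 has {x,z}; column 5 has {v,w,x,y}; that leaves u.
At row 4, column 6: row 4 has {u,x,z}; column 6 has {u,v,y,z}; that leaves w.
At row 5, column 2: row 5 has {v,w,y,z}; column 2 has {v,x,y,z}; that leaves u.
At row 5, column 6: row 5 has {u,v,w,y,z}; column 6 has {u,v,w,y,z}; that leaves x.
At row 6, column 4: row 6 has {v,w,x,y,z}; column 4 has {w,x,z}; that leaves u.
At row 3, column 2: row 3 has {v,x}; column 2 has {u,v,x,y,z}; that leaves w.
At row 3, column 4: row 3 has {v,w,x}; column 4 has {u,w,x,z}; that leaves y.
At row 3, column 5: row 3 has {v,w,x,y}; column 5 has {u,v,w,x,y}; that leaves z.
At row 4, column 1: row 4 has {u,w,x,z}; column 1 has {v,w,x,z}; that leaves y.
At row 4, column 4: row 4 has {u,w,x,y,z}; column 4 has {u,w,x,y,z}; that leaves v.
At row 3, column 1: row 3 has {v,w,x,y,z}; column 1 has {v,w,x,y,z}; that leaves u.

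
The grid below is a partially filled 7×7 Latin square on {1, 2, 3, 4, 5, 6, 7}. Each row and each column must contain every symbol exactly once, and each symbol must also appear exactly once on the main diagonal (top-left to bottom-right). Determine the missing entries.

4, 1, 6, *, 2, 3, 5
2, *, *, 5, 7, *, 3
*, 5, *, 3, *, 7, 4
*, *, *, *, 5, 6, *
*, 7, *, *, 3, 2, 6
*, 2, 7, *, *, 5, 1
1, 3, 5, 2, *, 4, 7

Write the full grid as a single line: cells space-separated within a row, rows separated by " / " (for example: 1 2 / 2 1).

(r1,c4): row 1 has {1,2,3,4,5,6}; column 4 has {2,3,5}, so it must be 7.
(r2,c2): row 2 has {2,3,5,7}; column 2 has {1,2,3,5,7}; the diagonal has {3,4,5,7}, so it must be 6.
(r2,c6): row 2 has {2,3,5,6,7}; column 6 has {2,3,4,5,6,7}, so it must be 1.
(r3,c1): row 3 has {3,4,5,7}; column 1 has {1,2,4}, so it must be 6.
(r3,c5): row 3 has {3,4,5,6,7}; column 5 has {2,3,5,7}, so it must be 1.
(r4,c2): row 4 has {5,6}; column 2 has {1,2,3,5,6,7}, so it must be 4.
(r4,c4): row 4 has {4,5,6}; column 4 has {2,3,5,7}; the diagonal has {3,4,5,6,7}, so it must be 1.
(r4,c7): row 4 has {1,4,5,6}; column 7 has {1,3,4,5,6,7}, so it must be 2.
(r5,c1): row 5 has {2,3,6,7}; column 1 has {1,2,4,6}, so it must be 5.
(r5,c4): row 5 has {2,3,5,6,7}; column 4 has {1,2,3,5,7}, so it must be 4.
(r6,c1): row 6 has {1,2,5,7}; column 1 has {1,2,4,5,6}, so it must be 3.
(r6,c4): row 6 has {1,2,3,5,7}; column 4 has {1,2,3,4,5,7}, so it must be 6.
(r6,c5): row 6 has {1,2,3,5,6,7}; column 5 has {1,2,3,5,7}, so it must be 4.
(r7,c5): row 7 has {1,2,3,4,5,7}; column 5 has {1,2,3,4,5,7}, so it must be 6.
(r2,c3): row 2 has {1,2,3,5,6,7}; column 3 has {5,6,7}, so it must be 4.
(r3,c3): row 3 has {1,3,4,5,6,7}; column 3 has {4,5,6,7}; the diagonal has {1,3,4,5,6,7}, so it must be 2.
(r4,c1): row 4 has {1,2,4,5,6}; column 1 has {1,2,3,4,5,6}, so it must be 7.
(r4,c3): row 4 has {1,2,4,5,6,7}; column 3 has {2,4,5,6,7}, so it must be 3.
(r5,c3): row 5 has {2,3,4,5,6,7}; column 3 has {2,3,4,5,6,7}, so it must be 1.

4 1 6 7 2 3 5 / 2 6 4 5 7 1 3 / 6 5 2 3 1 7 4 / 7 4 3 1 5 6 2 / 5 7 1 4 3 2 6 / 3 2 7 6 4 5 1 / 1 3 5 2 6 4 7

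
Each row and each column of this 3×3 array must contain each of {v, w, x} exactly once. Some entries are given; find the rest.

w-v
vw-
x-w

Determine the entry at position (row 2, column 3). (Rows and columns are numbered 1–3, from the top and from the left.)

(r1,c2) = x
(r2,c3) = x

x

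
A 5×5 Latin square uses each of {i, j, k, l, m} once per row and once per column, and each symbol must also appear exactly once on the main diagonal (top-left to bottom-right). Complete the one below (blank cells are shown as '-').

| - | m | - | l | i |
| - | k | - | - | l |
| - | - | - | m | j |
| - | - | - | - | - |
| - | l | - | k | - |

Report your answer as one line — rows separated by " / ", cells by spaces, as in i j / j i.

(r1,c1) = j
(r1,c3) = k
(r3,c2) = i
(r3,c3) = l
(r4,c2) = j
(r4,c4) = i
(r5,c5) = m
(r2,c4) = j
(r3,c1) = k
(r4,c3) = m
(r4,c5) = k
(r5,c1) = i
(r5,c3) = j
(r2,c1) = m
(r2,c3) = i
(r4,c1) = l

j m k l i / m k i j l / k i l m j / l j m i k / i l j k m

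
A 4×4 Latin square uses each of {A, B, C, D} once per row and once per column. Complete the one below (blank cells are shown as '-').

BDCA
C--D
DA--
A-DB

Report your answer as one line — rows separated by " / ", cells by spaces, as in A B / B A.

B D C A / C B A D / D A B C / A C D B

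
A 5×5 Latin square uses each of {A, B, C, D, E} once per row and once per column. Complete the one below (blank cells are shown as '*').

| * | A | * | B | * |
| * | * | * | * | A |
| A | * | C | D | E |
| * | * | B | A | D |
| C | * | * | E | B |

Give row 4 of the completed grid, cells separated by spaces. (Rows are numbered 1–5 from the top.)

E C B A D

row 1 has {A,B}; column 5 has {A,B,D,E} — only C is left for (r1,c5).
row 2 has {A}; column 4 has {A,B,D,E} — only C is left for (r2,c4).
row 3 has {A,C,D,E}; column 2 has {A} — only B is left for (r3,c2).
row 4 has {A,B,D}; column 1 has {A,C} — only E is left for (r4,c1).
row 4 has {A,B,D,E}; column 2 has {A,B} — only C is left for (r4,c2).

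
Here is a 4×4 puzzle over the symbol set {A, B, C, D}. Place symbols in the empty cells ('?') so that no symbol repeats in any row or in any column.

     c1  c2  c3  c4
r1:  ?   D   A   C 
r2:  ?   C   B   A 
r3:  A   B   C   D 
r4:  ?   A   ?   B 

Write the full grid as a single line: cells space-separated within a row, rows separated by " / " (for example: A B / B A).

Cell (r1,c1): row 1 has {A,C,D}; column 1 has {A} → B.
Cell (r2,c1): row 2 has {A,B,C}; column 1 has {A,B} → D.
Cell (r4,c1): row 4 has {A,B}; column 1 has {A,B,D} → C.
Cell (r4,c3): row 4 has {A,B,C}; column 3 has {A,B,C} → D.

B D A C / D C B A / A B C D / C A D B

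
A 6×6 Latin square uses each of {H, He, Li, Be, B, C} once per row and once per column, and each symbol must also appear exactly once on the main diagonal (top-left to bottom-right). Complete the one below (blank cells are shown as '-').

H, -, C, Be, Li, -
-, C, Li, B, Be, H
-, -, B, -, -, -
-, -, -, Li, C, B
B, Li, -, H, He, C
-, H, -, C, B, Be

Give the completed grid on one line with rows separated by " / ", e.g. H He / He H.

H B C Be Li He / He C Li B Be H / C Be B He H Li / Be He H Li C B / B Li Be H He C / Li H He C B Be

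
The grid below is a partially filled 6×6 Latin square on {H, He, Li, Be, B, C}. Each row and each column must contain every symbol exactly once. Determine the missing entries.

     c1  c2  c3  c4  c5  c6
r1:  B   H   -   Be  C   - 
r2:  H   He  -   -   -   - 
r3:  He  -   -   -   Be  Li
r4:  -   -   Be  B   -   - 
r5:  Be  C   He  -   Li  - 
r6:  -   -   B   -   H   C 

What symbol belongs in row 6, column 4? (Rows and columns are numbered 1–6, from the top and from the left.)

He

(r1,c3) = Li
(r1,c6) = He
(r2,c3) = C
(r2,c4) = Li
(r2,c5) = B
(r2,c6) = Be
(r3,c2) = B
(r3,c3) = H
(r3,c4) = C
(r4,c2) = Li
(r4,c5) = He
(r4,c6) = H
(r5,c4) = H
(r5,c6) = B
(r6,c1) = Li
(r6,c2) = Be
(r6,c4) = He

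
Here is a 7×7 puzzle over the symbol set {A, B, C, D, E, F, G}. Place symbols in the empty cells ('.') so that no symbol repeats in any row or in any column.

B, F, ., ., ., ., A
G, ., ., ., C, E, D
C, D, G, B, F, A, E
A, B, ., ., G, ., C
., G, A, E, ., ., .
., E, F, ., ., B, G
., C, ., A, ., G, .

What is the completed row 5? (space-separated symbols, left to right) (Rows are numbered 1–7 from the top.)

(r2,c2): row 2 has {C,D,E,G}; column 2 has {B,C,D,E,F,G}, so it must be A.
(r2,c3): row 2 has {A,C,D,E,G}; column 3 has {A,F,G}, so it must be B.
(r2,c4): row 2 has {A,B,C,D,E,G}; column 4 has {A,B,E}, so it must be F.
(r4,c4): row 4 has {A,B,C,G}; column 4 has {A,B,E,F}, so it must be D.
(r4,c6): row 4 has {A,B,C,D,G}; column 6 has {A,B,E,G}, so it must be F.
(r6,c1): row 6 has {B,E,F,G}; column 1 has {A,B,C,G}, so it must be D.
(r6,c4): row 6 has {B,D,E,F,G}; column 4 has {A,B,D,E,F}, so it must be C.
(r6,c5): row 6 has {B,C,D,E,F,G}; column 5 has {C,F,G}, so it must be A.
(r1,c4): row 1 has {A,B,F}; column 4 has {A,B,C,D,E,F}, so it must be G.
(r4,c3): row 4 has {A,B,C,D,F,G}; column 3 has {A,B,F,G}, so it must be E.
(r5,c1): row 5 has {A,E,G}; column 1 has {A,B,C,D,G}, so it must be F.
(r5,c7): row 5 has {A,E,F,G}; column 7 has {A,C,D,E,G}, so it must be B.
(r7,c1): row 7 has {A,C,G}; column 1 has {A,B,C,D,F,G}, so it must be E.
(r7,c3): row 7 has {A,C,E,G}; column 3 has {A,B,E,F,G}, so it must be D.
(r7,c5): row 7 has {A,C,D,E,G}; column 5 has {A,C,F,G}, so it must be B.
(r7,c7): row 7 has {A,B,C,D,E,G}; column 7 has {A,B,C,D,E,G}, so it must be F.
(r1,c3): row 1 has {A,B,F,G}; column 3 has {A,B,D,E,F,G}, so it must be C.
(r1,c6): row 1 has {A,B,C,F,G}; column 6 has {A,B,E,F,G}, so it must be D.
(r5,c5): row 5 has {A,B,E,F,G}; column 5 has {A,B,C,F,G}, so it must be D.
(r5,c6): row 5 has {A,B,D,E,F,G}; column 6 has {A,B,D,E,F,G}, so it must be C.

F G A E D C B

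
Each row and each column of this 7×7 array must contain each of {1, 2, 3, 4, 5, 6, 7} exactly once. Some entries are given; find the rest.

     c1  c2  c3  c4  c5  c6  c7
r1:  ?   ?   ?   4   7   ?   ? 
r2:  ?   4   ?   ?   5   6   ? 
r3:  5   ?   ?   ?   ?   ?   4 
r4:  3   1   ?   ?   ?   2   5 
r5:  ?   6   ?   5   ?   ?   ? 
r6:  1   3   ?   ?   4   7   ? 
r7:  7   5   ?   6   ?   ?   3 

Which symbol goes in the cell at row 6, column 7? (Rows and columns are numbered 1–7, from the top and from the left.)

6

(r1,c2) = 2
(r2,c1) = 2
(r3,c2) = 7
(r4,c4) = 7
(r4,c5) = 6
(r5,c1) = 4
(r6,c4) = 2
(r6,c7) = 6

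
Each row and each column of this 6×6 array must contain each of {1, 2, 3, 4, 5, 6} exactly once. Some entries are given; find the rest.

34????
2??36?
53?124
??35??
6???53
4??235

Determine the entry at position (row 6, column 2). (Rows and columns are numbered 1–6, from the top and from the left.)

6

(r1,c4) = 6
(r1,c5) = 1
(r1,c6) = 2
(r2,c6) = 1
(r3,c3) = 6
(r4,c1) = 1
(r4,c5) = 4
(r4,c6) = 6
(r5,c4) = 4
(r6,c3) = 1
(r1,c3) = 5
(r2,c2) = 5
(r2,c3) = 4
(r4,c2) = 2
(r5,c2) = 1
(r5,c3) = 2
(r6,c2) = 6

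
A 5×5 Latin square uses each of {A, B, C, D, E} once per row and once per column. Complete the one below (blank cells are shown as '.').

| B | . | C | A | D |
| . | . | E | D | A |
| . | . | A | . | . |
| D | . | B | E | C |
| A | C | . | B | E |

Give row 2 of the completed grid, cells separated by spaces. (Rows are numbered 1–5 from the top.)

Cell (r1,c2): row 1 has {A,B,C,D}; column 2 has {C} → E.
Cell (r2,c1): row 2 has {A,D,E}; column 1 has {A,B,D} → C.
Cell (r2,c2): row 2 has {A,C,D,E}; column 2 has {C,E} → B.

C B E D A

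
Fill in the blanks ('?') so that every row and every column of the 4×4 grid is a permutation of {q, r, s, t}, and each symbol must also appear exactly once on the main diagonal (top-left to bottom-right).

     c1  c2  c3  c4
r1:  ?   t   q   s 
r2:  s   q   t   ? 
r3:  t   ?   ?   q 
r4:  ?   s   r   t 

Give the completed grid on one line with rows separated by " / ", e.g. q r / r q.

r t q s / s q t r / t r s q / q s r t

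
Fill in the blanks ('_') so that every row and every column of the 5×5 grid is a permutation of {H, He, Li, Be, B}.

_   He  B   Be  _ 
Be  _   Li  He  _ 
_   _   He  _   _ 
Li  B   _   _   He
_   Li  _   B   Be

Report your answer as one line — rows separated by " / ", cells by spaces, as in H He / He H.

H He B Be Li / Be H Li He B / B Be He Li H / Li B Be H He / He Li H B Be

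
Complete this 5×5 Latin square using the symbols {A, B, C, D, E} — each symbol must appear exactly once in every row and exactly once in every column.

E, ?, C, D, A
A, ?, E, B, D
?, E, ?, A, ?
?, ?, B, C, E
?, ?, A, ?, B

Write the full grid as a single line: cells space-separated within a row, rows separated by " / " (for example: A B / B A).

(r1,c2) = B
(r2,c2) = C
(r3,c3) = D
(r3,c5) = C
(r4,c1) = D
(r4,c2) = A
(r5,c1) = C
(r5,c2) = D
(r5,c4) = E
(r3,c1) = B

E B C D A / A C E B D / B E D A C / D A B C E / C D A E B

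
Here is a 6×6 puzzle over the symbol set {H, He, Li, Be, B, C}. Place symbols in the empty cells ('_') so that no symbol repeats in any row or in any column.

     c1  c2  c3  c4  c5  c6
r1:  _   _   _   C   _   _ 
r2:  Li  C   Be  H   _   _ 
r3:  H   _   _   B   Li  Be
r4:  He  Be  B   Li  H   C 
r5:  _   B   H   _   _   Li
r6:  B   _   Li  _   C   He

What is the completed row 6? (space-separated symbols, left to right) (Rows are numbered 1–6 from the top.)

Cell (r1,c1): row 1 has {C}; column 1 has {H,He,Li,B} → Be.
Cell (r1,c3): row 1 has {Be,C}; column 3 has {H,Li,Be,B} → He.
Cell (r1,c5): row 1 has {He,Be,C}; column 5 has {H,Li,C} → B.
Cell (r1,c6): row 1 has {He,Be,B,C}; column 6 has {He,Li,Be,C} → H.
Cell (r2,c5): row 2 has {H,Li,Be,C}; column 5 has {H,Li,B,C} → He.
Cell (r2,c6): row 2 has {H,He,Li,Be,C}; column 6 has {H,He,Li,Be,C} → B.
Cell (r3,c2): row 3 has {H,Li,Be,B}; column 2 has {Be,B,C} → He.
Cell (r3,c3): row 3 has {H,He,Li,Be,B}; column 3 has {H,He,Li,Be,B} → C.
Cell (r5,c1): row 5 has {H,Li,B}; column 1 has {H,He,Li,Be,B} → C.
Cell (r5,c5): row 5 has {H,Li,B,C}; column 5 has {H,He,Li,B,C} → Be.
Cell (r6,c2): row 6 has {He,Li,B,C}; column 2 has {He,Be,B,C} → H.
Cell (r6,c4): row 6 has {H,He,Li,B,C}; column 4 has {H,Li,B,C} → Be.

B H Li Be C He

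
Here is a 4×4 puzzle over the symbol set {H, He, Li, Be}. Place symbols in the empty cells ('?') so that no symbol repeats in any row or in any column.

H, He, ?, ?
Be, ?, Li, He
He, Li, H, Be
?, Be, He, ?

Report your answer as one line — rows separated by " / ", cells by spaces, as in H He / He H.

row 1 has {H,He}; column 3 has {H,He,Li} — only Be is left for (r1,c3).
row 1 has {H,He,Be}; column 4 has {He,Be} — only Li is left for (r1,c4).
row 2 has {He,Li,Be}; column 2 has {He,Li,Be} — only H is left for (r2,c2).
row 4 has {He,Be}; column 1 has {H,He,Be} — only Li is left for (r4,c1).
row 4 has {He,Li,Be}; column 4 has {He,Li,Be} — only H is left for (r4,c4).

H He Be Li / Be H Li He / He Li H Be / Li Be He H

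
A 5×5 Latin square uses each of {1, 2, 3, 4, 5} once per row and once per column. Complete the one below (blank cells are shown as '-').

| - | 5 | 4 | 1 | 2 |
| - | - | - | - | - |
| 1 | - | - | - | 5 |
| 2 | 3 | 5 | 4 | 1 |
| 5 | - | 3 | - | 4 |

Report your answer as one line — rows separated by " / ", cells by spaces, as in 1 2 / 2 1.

3 5 4 1 2 / 4 2 1 5 3 / 1 4 2 3 5 / 2 3 5 4 1 / 5 1 3 2 4

(r1,c1) = 3
(r2,c1) = 4
(r2,c5) = 3
(r3,c3) = 2
(r3,c4) = 3
(r5,c4) = 2
(r2,c3) = 1
(r2,c4) = 5
(r3,c2) = 4
(r5,c2) = 1
(r2,c2) = 2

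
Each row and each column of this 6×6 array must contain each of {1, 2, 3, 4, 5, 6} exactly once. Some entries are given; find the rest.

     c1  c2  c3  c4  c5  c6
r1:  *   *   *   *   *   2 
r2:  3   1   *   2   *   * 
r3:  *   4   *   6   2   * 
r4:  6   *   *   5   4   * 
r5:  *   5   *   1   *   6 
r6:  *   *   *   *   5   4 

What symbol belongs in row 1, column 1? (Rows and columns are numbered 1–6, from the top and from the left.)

Cell (r2,c5): row 2 has {1,2,3}; column 5 has {2,4,5} → 6.
Cell (r2,c6): row 2 has {1,2,3,6}; column 6 has {2,4,6} → 5.
Cell (r5,c5): row 5 has {1,5,6}; column 5 has {2,4,5,6} → 3.
Cell (r6,c4): row 6 has {4,5}; column 4 has {1,2,5,6} → 3.
Cell (r1,c4): row 1 has {2}; column 4 has {1,2,3,5,6} → 4.
Cell (r1,c5): row 1 has {2,4}; column 5 has {2,3,4,5,6} → 1.
Cell (r2,c3): row 2 has {1,2,3,5,6}; column 3 is empty so far → 4.
Cell (r5,c3): row 5 has {1,3,5,6}; column 3 has {4} → 2.
Cell (r1,c1): row 1 has {1,2,4}; column 1 has {3,6} → 5.

5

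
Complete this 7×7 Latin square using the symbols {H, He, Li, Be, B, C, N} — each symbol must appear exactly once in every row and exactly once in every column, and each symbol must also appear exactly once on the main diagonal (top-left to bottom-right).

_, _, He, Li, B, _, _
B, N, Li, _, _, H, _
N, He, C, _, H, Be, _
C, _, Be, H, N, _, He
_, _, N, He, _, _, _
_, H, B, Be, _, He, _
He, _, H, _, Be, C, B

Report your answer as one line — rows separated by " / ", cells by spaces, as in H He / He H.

(r1,c1) = Be
(r1,c2) = C
(r1,c6) = N
(r1,c7) = H
(r2,c4) = C
(r2,c5) = He
(r2,c7) = Be
(r3,c4) = B
(r3,c7) = Li
(r5,c5) = Li
(r5,c6) = B
(r5,c7) = C
(r6,c1) = Li
(r6,c5) = C
(r6,c7) = N
(r7,c2) = Li
(r7,c4) = N
(r4,c2) = B
(r4,c6) = Li
(r5,c1) = H
(r5,c2) = Be

Be C He Li B N H / B N Li C He H Be / N He C B H Be Li / C B Be H N Li He / H Be N He Li B C / Li H B Be C He N / He Li H N Be C B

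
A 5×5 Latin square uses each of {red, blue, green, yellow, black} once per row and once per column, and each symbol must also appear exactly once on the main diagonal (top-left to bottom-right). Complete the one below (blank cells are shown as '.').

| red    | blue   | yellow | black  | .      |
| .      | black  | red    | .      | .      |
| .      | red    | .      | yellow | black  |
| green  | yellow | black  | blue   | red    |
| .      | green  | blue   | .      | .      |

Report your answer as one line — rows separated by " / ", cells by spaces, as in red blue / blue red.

red blue yellow black green / yellow black red green blue / blue red green yellow black / green yellow black blue red / black green blue red yellow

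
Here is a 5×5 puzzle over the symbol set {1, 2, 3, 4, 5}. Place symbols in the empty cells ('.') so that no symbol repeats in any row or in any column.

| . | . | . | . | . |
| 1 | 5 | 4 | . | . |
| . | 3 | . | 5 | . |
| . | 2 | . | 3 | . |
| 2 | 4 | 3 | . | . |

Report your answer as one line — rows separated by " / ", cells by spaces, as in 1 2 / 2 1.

3 1 5 4 2 / 1 5 4 2 3 / 4 3 2 5 1 / 5 2 1 3 4 / 2 4 3 1 5

Cell (r1,c2): row 1 is empty so far; column 2 has {2,3,4,5} → 1.
Cell (r2,c4): row 2 has {1,4,5}; column 4 has {3,5} → 2.
Cell (r2,c5): row 2 has {1,2,4,5}; column 5 is empty so far → 3.
Cell (r3,c1): row 3 has {3,5}; column 1 has {1,2} → 4.
Cell (r4,c1): row 4 has {2,3}; column 1 has {1,2,4} → 5.
Cell (r4,c3): row 4 has {2,3,5}; column 3 has {3,4} → 1.
Cell (r4,c5): row 4 has {1,2,3,5}; column 5 has {3} → 4.
Cell (r5,c4): row 5 has {2,3,4}; column 4 has {2,3,5} → 1.
Cell (r5,c5): row 5 has {1,2,3,4}; column 5 has {3,4} → 5.
Cell (r1,c1): row 1 has {1}; column 1 has {1,2,4,5} → 3.
Cell (r1,c4): row 1 has {1,3}; column 4 has {1,2,3,5} → 4.
Cell (r1,c5): row 1 has {1,3,4}; column 5 has {3,4,5} → 2.
Cell (r3,c3): row 3 has {3,4,5}; column 3 has {1,3,4} → 2.
Cell (r3,c5): row 3 has {2,3,4,5}; column 5 has {2,3,4,5} → 1.
Cell (r1,c3): row 1 has {1,2,3,4}; column 3 has {1,2,3,4} → 5.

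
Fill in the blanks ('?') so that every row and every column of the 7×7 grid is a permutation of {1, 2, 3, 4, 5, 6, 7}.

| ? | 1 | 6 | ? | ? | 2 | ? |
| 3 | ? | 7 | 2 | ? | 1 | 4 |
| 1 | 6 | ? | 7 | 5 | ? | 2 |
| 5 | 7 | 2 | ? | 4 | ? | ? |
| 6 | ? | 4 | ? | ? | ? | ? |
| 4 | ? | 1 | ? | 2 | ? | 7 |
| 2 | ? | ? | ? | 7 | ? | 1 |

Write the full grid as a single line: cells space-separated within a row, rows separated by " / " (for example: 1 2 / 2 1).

row 1 has {1,2,6}; column 1 has {1,2,3,4,5,6} — only 7 is left for (r1,c1).
row 1 has {1,2,6,7}; column 5 has {2,4,5,7} — only 3 is left for (r1,c5).
row 1 has {1,2,3,6,7}; column 7 has {1,2,4,7} — only 5 is left for (r1,c7).
row 2 has {1,2,3,4,7}; column 2 has {1,6,7} — only 5 is left for (r2,c2).
row 2 has {1,2,3,4,5,7}; column 5 has {2,3,4,5,7} — only 6 is left for (r2,c5).
row 3 has {1,2,5,6,7}; column 3 has {1,2,4,6,7} — only 3 is left for (r3,c3).
row 3 has {1,2,3,5,6,7}; column 6 has {1,2} — only 4 is left for (r3,c6).
row 5 has {4,6}; column 5 has {2,3,4,5,6,7} — only 1 is left for (r5,c5).
row 5 has {1,4,6}; column 7 has {1,2,4,5,7} — only 3 is left for (r5,c7).
row 6 has {1,2,4,7}; column 2 has {1,5,6,7} — only 3 is left for (r6,c2).
row 7 has {1,2,7}; column 2 has {1,3,5,6,7} — only 4 is left for (r7,c2).
row 7 has {1,2,4,7}; column 3 has {1,2,3,4,6,7} — only 5 is left for (r7,c3).
row 1 has {1,2,3,5,6,7}; column 4 has {2,7} — only 4 is left for (r1,c4).
row 4 has {2,4,5,7}; column 7 has {1,2,3,4,5,7} — only 6 is left for (r4,c7).
row 5 has {1,3,4,6}; column 2 has {1,3,4,5,6,7} — only 2 is left for (r5,c2).
row 5 has {1,2,3,4,6}; column 4 has {2,4,7} — only 5 is left for (r5,c4).
row 5 has {1,2,3,4,5,6}; column 6 has {1,2,4} — only 7 is left for (r5,c6).
row 6 has {1,2,3,4,7}; column 4 has {2,4,5,7} — only 6 is left for (r6,c4).
row 6 has {1,2,3,4,6,7}; column 6 has {1,2,4,7} — only 5 is left for (r6,c6).
row 7 has {1,2,4,5,7}; column 4 has {2,4,5,6,7} — only 3 is left for (r7,c4).
row 7 has {1,2,3,4,5,7}; column 6 has {1,2,4,5,7} — only 6 is left for (r7,c6).
row 4 has {2,4,5,6,7}; column 4 has {2,3,4,5,6,7} — only 1 is left for (r4,c4).
row 4 has {1,2,4,5,6,7}; column 6 has {1,2,4,5,6,7} — only 3 is left for (r4,c6).

7 1 6 4 3 2 5 / 3 5 7 2 6 1 4 / 1 6 3 7 5 4 2 / 5 7 2 1 4 3 6 / 6 2 4 5 1 7 3 / 4 3 1 6 2 5 7 / 2 4 5 3 7 6 1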